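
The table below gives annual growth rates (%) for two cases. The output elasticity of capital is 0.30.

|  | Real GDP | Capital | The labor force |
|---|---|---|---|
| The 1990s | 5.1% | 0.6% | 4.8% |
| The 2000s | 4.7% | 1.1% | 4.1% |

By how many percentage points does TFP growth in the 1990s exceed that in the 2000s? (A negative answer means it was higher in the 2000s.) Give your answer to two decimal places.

Labor's share = 1 − 0.3 = 0.7.
The 1990s: TFP = 5.1 − 0.18 − 3.36 = 1.56%.
The 2000s: TFP = 4.7 − 0.33 − 2.87 = 1.5%.
Difference = 1.56 − (1.5) = 0.06 pp.

0.06 percentage points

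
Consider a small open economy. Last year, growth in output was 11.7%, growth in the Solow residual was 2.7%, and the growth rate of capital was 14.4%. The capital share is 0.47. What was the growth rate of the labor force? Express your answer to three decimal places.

Labor's share = 1 − 0.47 = 0.53.
gY = gA + 0.47×14.4 + 0.53×g.
0.53×g = 11.7 − 2.7 − 6.768 = 2.232.
g = 2.232 / 0.53 = 4.21132%.

4.211%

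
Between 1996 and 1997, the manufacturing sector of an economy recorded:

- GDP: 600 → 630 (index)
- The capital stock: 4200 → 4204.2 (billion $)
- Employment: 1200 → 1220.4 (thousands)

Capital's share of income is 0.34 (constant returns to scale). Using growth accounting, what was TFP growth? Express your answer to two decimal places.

3.84%

GDP growth = (630 − 600) / 600 = 5%.
The capital stock growth = (4204.2 − 4200) / 4200 = 0.1%.
Employment growth = (1220.4 − 1200) / 1200 = 1.7%.
Labor's share = 1 − 0.34 = 0.66.
The capital stock: 0.34 × 0.1 = 0.034 pp.
Employment: 0.66 × 1.7 = 1.122 pp.
TFP growth = 5 − 1.156 = 3.844%.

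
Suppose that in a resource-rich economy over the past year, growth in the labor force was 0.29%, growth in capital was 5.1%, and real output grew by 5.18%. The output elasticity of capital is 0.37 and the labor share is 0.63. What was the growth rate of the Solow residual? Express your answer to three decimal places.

3.110%

Labor's share = 1 − 0.37 = 0.63.
Capital: 0.37 × 5.1 = 1.887 pp.
The labor force: 0.63 × 0.29 = 0.1827 pp.
TFP growth = 5.18 − 2.0697 = 3.1103%.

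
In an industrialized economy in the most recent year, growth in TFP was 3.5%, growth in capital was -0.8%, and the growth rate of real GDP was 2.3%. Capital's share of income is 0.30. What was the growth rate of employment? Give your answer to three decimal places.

-1.371%

Labor's share = 1 − 0.3 = 0.7.
gY = gA + 0.3×(-0.8) + 0.7×g.
0.7×g = 2.3 − 3.5 + 0.24 = -0.96.
g = -0.96 / 0.7 = -1.37143%.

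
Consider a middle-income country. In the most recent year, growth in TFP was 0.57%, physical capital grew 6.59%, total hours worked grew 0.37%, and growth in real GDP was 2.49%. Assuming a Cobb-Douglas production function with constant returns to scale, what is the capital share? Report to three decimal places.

The capital share is 0.249.

gY = gA + α·gK + (1−α)·gL, so gY − gA − gL = α(gK − gL).
2.49 − 0.57 − 0.37 = α × (6.59 − 0.37).
1.55 = 6.22 α, so α = 0.2492.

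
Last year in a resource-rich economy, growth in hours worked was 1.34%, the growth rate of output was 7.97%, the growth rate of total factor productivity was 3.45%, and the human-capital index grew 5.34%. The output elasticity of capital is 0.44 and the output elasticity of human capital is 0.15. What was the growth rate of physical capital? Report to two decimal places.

7.20%

Labor's share = 1 − 0.44 − 0.15 = 0.41.
gY = gA + 0.15×5.34 + 0.41×1.34 + 0.44×g.
0.44×g = 7.97 − 3.45 − 1.3504 = 3.1696.
g = 3.1696 / 0.44 = 7.2036%.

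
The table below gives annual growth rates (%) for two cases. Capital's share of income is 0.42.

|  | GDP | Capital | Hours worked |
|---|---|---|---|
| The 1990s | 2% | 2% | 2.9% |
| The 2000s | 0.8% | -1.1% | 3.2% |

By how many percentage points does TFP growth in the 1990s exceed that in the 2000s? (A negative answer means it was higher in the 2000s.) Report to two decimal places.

Labor's share = 1 − 0.42 = 0.58.
The 1990s: TFP = 2 − 0.84 − 1.682 = -0.522%.
The 2000s: TFP = 0.8 + 0.462 − 1.856 = -0.594%.
Difference = -0.522 − (-0.594) = 0.072 pp.

0.07 percentage points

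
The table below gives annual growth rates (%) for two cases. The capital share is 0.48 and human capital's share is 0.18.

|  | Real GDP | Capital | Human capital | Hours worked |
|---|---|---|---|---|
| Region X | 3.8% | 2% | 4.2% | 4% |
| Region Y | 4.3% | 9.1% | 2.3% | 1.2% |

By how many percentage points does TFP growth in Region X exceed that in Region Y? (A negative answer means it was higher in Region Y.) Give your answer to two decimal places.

Labor's share = 1 − 0.48 − 0.18 = 0.34.
Region X: TFP = 3.8 − 0.96 − 0.756 − 1.36 = 0.724%.
Region Y: TFP = 4.3 − 4.368 − 0.414 − 0.408 = -0.89%.
Difference = 0.724 − (-0.89) = 1.614 pp.

1.61 percentage points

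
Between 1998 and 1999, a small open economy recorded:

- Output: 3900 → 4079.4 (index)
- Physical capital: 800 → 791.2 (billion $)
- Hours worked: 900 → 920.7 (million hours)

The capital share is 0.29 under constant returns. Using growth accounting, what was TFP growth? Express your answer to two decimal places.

3.29%

Output growth = (4079.4 − 3900) / 3900 = 4.6%.
Physical capital growth = (791.2 − 800) / 800 = -1.1%.
Hours worked growth = (920.7 − 900) / 900 = 2.3%.
Labor's share = 1 − 0.29 = 0.71.
Physical capital: 0.29 × (-1.1) = -0.319 pp.
Hours worked: 0.71 × 2.3 = 1.633 pp.
TFP growth = 4.6 − 1.314 = 3.286%.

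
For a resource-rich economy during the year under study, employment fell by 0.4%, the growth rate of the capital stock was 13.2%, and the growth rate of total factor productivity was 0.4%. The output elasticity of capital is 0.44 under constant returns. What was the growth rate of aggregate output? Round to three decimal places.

5.984%

Labor's share = 1 − 0.44 = 0.56.
The capital stock: 0.44 × 13.2 = 5.808 pp.
Employment: 0.56 × (-0.4) = -0.224 pp.
Output growth = 0.4 + 5.584 = 5.984%.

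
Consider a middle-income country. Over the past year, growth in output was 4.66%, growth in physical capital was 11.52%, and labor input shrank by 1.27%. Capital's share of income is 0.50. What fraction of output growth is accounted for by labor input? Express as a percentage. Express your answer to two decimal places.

Labor's share = 1 − 0.5 = 0.5.
Labor input contributed 0.5 × (-1.27) = -0.635 pp.
Share of growth = -0.635 / 4.66 × 100 = -13.6266%.

Labor input accounted for -13.63% of growth.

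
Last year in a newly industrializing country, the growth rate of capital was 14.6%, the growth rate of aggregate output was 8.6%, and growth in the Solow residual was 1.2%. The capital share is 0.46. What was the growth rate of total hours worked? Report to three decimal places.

1.267%

Labor's share = 1 − 0.46 = 0.54.
gY = gA + 0.46×14.6 + 0.54×g.
0.54×g = 8.6 − 1.2 − 6.716 = 0.684.
g = 0.684 / 0.54 = 1.26667%.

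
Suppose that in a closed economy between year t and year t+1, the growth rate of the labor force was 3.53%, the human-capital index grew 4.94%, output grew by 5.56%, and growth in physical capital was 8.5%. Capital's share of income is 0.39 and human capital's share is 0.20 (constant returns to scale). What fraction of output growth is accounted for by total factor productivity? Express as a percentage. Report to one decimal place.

Total factor productivity accounted for -3.4% of growth.

Labor's share = 1 − 0.39 − 0.2 = 0.41.
Physical capital: 0.39 × 8.5 = 3.315 pp.
The human-capital index: 0.2 × 4.94 = 0.988 pp.
The labor force: 0.41 × 3.53 = 1.4473 pp.
TFP growth = 5.56 − 5.7503 = -0.1903%.
TFP share of growth = -0.1903 / 5.56 × 100 = -3.423%.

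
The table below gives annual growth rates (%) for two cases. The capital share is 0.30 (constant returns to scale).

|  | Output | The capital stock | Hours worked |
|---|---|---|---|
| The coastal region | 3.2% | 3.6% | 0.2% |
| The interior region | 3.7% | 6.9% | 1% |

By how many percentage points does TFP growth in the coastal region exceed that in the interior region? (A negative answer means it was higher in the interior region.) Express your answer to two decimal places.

Labor's share = 1 − 0.3 = 0.7.
The coastal region: TFP = 3.2 − 1.08 − 0.14 = 1.98%.
The interior region: TFP = 3.7 − 2.07 − 0.7 = 0.93%.
Difference = 1.98 − (0.93) = 1.05 pp.

1.05 percentage points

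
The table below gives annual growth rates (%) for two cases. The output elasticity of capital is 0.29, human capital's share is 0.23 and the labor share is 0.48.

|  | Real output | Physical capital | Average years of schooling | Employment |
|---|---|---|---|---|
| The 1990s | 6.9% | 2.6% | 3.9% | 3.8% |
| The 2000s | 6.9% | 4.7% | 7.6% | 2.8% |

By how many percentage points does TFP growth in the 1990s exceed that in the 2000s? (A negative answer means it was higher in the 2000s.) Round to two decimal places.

0.98 percentage points

Labor's share = 1 − 0.29 − 0.23 = 0.48.
The 1990s: TFP = 6.9 − 0.754 − 0.897 − 1.824 = 3.425%.
The 2000s: TFP = 6.9 − 1.363 − 1.748 − 1.344 = 2.445%.
Difference = 3.425 − (2.445) = 0.98 pp.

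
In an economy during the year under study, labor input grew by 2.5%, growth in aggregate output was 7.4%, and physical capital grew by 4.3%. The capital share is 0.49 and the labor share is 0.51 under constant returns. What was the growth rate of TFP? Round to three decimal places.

TFP growth was 4.018%.

Labor's share = 1 − 0.49 = 0.51.
Physical capital: 0.49 × 4.3 = 2.107 pp.
Labor input: 0.51 × 2.5 = 1.275 pp.
TFP growth = 7.4 − 3.382 = 4.018%.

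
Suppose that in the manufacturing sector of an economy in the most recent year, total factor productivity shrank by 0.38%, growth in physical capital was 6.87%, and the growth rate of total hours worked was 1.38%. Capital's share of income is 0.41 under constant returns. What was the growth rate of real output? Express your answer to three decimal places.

Labor's share = 1 − 0.41 = 0.59.
Physical capital: 0.41 × 6.87 = 2.8167 pp.
Total hours worked: 0.59 × 1.38 = 0.8142 pp.
Output growth = -0.38 + 3.6309 = 3.2509%.

3.251%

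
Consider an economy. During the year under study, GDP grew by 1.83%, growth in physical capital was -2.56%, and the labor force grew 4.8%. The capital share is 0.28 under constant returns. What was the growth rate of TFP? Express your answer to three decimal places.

-0.909%

Labor's share = 1 − 0.28 = 0.72.
Physical capital: 0.28 × (-2.56) = -0.7168 pp.
The labor force: 0.72 × 4.8 = 3.456 pp.
TFP growth = 1.83 − 2.7392 = -0.9092%.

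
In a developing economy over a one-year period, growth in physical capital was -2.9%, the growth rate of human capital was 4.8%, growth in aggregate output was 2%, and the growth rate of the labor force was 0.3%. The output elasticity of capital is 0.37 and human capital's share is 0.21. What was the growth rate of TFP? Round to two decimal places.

Labor's share = 1 − 0.37 − 0.21 = 0.42.
Physical capital: 0.37 × (-2.9) = -1.073 pp.
Human capital: 0.21 × 4.8 = 1.008 pp.
The labor force: 0.42 × 0.3 = 0.126 pp.
TFP growth = 2 − 0.061 = 1.939%.

1.94%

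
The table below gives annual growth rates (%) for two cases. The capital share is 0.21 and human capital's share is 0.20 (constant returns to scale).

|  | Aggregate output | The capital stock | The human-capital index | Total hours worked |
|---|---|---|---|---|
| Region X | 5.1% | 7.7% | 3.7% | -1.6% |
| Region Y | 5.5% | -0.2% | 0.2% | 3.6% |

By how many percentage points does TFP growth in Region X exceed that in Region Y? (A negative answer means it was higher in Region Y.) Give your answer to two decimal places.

0.31 percentage points

Labor's share = 1 − 0.21 − 0.2 = 0.59.
Region X: TFP = 5.1 − 1.617 − 0.74 + 0.944 = 3.687%.
Region Y: TFP = 5.5 + 0.042 − 0.04 − 2.124 = 3.378%.
Difference = 3.687 − (3.378) = 0.309 pp.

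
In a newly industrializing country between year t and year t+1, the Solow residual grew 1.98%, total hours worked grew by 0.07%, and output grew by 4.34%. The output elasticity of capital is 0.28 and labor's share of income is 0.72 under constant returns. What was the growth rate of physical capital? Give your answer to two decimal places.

Labor's share = 1 − 0.28 = 0.72.
gY = gA + 0.72×0.07 + 0.28×g.
0.28×g = 4.34 − 1.98 − 0.0504 = 2.3096.
g = 2.3096 / 0.28 = 8.2486%.

Physical capital grew 8.25%.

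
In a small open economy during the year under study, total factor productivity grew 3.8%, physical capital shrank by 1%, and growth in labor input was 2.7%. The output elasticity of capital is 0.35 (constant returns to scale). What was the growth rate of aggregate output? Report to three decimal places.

Aggregate output growth was 5.205%.

Labor's share = 1 − 0.35 = 0.65.
Physical capital: 0.35 × (-1) = -0.35 pp.
Labor input: 0.65 × 2.7 = 1.755 pp.
Output growth = 3.8 + 1.405 = 5.205%.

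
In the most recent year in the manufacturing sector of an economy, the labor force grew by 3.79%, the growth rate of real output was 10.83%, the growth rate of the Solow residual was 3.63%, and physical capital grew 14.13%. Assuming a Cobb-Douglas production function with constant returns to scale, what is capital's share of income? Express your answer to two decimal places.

α = 0.33

gY = gA + α·gK + (1−α)·gL, so gY − gA − gL = α(gK − gL).
10.83 − 3.63 − 3.79 = α × (14.13 − 3.79).
3.41 = 10.34 α, so α = 0.3298.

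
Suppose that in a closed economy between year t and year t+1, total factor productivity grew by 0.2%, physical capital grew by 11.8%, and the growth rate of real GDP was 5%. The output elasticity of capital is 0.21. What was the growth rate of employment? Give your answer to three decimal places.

2.939%

Labor's share = 1 − 0.21 = 0.79.
gY = gA + 0.21×11.8 + 0.79×g.
0.79×g = 5 − 0.2 − 2.478 = 2.322.
g = 2.322 / 0.79 = 2.93924%.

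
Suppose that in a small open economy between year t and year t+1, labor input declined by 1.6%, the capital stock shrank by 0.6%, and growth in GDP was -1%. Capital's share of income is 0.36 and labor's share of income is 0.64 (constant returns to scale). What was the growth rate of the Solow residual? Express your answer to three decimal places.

Labor's share = 1 − 0.36 = 0.64.
The capital stock: 0.36 × (-0.6) = -0.216 pp.
Labor input: 0.64 × (-1.6) = -1.024 pp.
TFP growth = -1 + 1.24 = 0.24%.

0.240%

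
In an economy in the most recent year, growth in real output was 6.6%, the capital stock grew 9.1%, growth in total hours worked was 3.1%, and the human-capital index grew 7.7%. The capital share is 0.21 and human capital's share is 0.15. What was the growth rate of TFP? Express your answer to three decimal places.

1.550%

Labor's share = 1 − 0.21 − 0.15 = 0.64.
The capital stock: 0.21 × 9.1 = 1.911 pp.
The human-capital index: 0.15 × 7.7 = 1.155 pp.
Total hours worked: 0.64 × 3.1 = 1.984 pp.
TFP growth = 6.6 − 5.05 = 1.55%.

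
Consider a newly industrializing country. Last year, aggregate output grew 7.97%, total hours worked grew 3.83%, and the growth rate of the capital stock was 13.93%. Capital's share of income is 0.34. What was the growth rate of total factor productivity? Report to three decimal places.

0.706%

Labor's share = 1 − 0.34 = 0.66.
The capital stock: 0.34 × 13.93 = 4.7362 pp.
Total hours worked: 0.66 × 3.83 = 2.5278 pp.
TFP growth = 7.97 − 7.264 = 0.706%.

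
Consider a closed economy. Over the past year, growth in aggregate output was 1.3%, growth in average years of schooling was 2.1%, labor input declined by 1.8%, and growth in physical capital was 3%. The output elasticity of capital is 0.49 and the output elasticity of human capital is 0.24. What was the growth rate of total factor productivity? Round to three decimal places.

-0.188%

Labor's share = 1 − 0.49 − 0.24 = 0.27.
Physical capital: 0.49 × 3 = 1.47 pp.
Average years of schooling: 0.24 × 2.1 = 0.504 pp.
Labor input: 0.27 × (-1.8) = -0.486 pp.
TFP growth = 1.3 − 1.488 = -0.188%.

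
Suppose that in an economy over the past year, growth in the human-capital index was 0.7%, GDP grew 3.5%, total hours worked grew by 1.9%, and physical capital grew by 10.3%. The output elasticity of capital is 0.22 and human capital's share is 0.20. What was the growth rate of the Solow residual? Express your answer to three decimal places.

-0.008%

Labor's share = 1 − 0.22 − 0.2 = 0.58.
Physical capital: 0.22 × 10.3 = 2.266 pp.
The human-capital index: 0.2 × 0.7 = 0.14 pp.
Total hours worked: 0.58 × 1.9 = 1.102 pp.
TFP growth = 3.5 − 3.508 = -0.008%.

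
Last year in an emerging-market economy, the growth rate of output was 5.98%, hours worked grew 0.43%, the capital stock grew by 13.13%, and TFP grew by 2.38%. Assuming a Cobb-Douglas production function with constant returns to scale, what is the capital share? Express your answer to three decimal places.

The capital share is 0.250.

gY = gA + α·gK + (1−α)·gL, so gY − gA − gL = α(gK − gL).
5.98 − 2.38 − 0.43 = α × (13.13 − 0.43).
3.17 = 12.7 α, so α = 0.24961.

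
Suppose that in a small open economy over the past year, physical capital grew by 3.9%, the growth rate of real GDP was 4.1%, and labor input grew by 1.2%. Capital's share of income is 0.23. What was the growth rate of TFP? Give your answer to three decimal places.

Labor's share = 1 − 0.23 = 0.77.
Physical capital: 0.23 × 3.9 = 0.897 pp.
Labor input: 0.77 × 1.2 = 0.924 pp.
TFP growth = 4.1 − 1.821 = 2.279%.

TFP growth was 2.279%.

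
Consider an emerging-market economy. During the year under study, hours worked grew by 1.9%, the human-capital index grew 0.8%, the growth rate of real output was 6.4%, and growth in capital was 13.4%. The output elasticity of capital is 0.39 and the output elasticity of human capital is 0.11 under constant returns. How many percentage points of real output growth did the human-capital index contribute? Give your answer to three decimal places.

Contribution = share × growth = 0.11 × 0.8 = 0.088 pp.

0.088 percentage points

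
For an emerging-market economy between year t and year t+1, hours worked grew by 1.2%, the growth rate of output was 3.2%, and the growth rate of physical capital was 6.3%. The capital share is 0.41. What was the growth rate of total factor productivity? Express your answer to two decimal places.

-0.09%

Labor's share = 1 − 0.41 = 0.59.
Physical capital: 0.41 × 6.3 = 2.583 pp.
Hours worked: 0.59 × 1.2 = 0.708 pp.
TFP growth = 3.2 − 3.291 = -0.091%.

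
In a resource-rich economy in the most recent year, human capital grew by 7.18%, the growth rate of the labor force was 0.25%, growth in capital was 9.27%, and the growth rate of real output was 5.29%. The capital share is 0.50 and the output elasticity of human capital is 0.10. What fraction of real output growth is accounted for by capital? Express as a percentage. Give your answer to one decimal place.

Capital contributed 0.5 × 9.27 = 4.635 pp.
Share of growth = 4.635 / 5.29 × 100 = 87.618%.

Capital accounted for 87.6% of growth.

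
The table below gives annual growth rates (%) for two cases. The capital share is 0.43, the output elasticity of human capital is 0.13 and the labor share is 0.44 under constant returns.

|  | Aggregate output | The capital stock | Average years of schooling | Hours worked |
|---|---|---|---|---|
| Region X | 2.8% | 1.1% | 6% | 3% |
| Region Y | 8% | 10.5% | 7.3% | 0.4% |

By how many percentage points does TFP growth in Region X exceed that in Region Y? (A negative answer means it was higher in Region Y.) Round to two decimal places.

Labor's share = 1 − 0.43 − 0.13 = 0.44.
Region X: TFP = 2.8 − 0.473 − 0.78 − 1.32 = 0.227%.
Region Y: TFP = 8 − 4.515 − 0.949 − 0.176 = 2.36%.
Difference = 0.227 − (2.36) = -2.133 pp.

-2.13 percentage points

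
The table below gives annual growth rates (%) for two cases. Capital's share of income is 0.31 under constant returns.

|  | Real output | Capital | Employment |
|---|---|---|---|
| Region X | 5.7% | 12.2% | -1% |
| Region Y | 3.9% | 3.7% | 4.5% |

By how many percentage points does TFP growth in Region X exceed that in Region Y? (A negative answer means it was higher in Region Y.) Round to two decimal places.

Labor's share = 1 − 0.31 = 0.69.
Region X: TFP = 5.7 − 3.782 + 0.69 = 2.608%.
Region Y: TFP = 3.9 − 1.147 − 3.105 = -0.352%.
Difference = 2.608 − (-0.352) = 2.96 pp.

2.96 percentage points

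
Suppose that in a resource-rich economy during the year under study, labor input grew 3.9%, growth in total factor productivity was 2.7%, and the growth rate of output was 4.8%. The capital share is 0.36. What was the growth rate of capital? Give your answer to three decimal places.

Labor's share = 1 − 0.36 = 0.64.
gY = gA + 0.64×3.9 + 0.36×g.
0.36×g = 4.8 − 2.7 − 2.496 = -0.396.
g = -0.396 / 0.36 = -1.1%.

-1.100%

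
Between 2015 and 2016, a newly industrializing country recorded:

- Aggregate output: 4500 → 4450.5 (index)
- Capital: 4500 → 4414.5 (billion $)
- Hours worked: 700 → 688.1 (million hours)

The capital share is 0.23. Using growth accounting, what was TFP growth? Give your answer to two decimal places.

0.65%

Aggregate output growth = (4450.5 − 4500) / 4500 = -1.1%.
Capital growth = (4414.5 − 4500) / 4500 = -1.9%.
Hours worked growth = (688.1 − 700) / 700 = -1.7%.
Labor's share = 1 − 0.23 = 0.77.
Capital: 0.23 × (-1.9) = -0.437 pp.
Hours worked: 0.77 × (-1.7) = -1.309 pp.
TFP growth = -1.1 + 1.746 = 0.646%.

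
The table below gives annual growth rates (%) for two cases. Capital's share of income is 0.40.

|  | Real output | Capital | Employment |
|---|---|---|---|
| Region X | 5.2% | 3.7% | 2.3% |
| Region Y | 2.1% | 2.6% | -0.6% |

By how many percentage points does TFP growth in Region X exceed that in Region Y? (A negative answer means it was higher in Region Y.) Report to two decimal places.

0.92 percentage points

Labor's share = 1 − 0.4 = 0.6.
Region X: TFP = 5.2 − 1.48 − 1.38 = 2.34%.
Region Y: TFP = 2.1 − 1.04 + 0.36 = 1.42%.
Difference = 2.34 − (1.42) = 0.92 pp.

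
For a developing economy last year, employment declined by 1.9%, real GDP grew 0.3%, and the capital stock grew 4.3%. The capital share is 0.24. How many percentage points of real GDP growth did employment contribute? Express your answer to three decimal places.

Labor's share = 1 − 0.24 = 0.76.
Contribution = share × growth = 0.76 × (-1.9) = -1.444 pp.

-1.444 pp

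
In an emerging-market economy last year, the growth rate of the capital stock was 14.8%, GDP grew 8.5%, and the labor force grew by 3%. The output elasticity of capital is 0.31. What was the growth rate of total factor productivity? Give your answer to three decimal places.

Labor's share = 1 − 0.31 = 0.69.
The capital stock: 0.31 × 14.8 = 4.588 pp.
The labor force: 0.69 × 3 = 2.07 pp.
TFP growth = 8.5 − 6.658 = 1.842%.

Total factor productivity grew 1.842%.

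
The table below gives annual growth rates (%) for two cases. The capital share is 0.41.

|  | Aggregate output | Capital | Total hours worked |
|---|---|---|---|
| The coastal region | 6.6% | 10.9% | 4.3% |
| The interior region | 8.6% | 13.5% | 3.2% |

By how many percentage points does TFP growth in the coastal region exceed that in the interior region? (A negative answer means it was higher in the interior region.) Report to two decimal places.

Labor's share = 1 − 0.41 = 0.59.
The coastal region: TFP = 6.6 − 4.469 − 2.537 = -0.406%.
The interior region: TFP = 8.6 − 5.535 − 1.888 = 1.177%.
Difference = -0.406 − (1.177) = -1.583 pp.

-1.58 percentage points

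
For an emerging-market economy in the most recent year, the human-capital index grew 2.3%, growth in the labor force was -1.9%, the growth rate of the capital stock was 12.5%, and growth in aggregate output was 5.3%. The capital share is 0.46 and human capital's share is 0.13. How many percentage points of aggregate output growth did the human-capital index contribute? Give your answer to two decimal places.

0.30

Contribution = share × growth = 0.13 × 2.3 = 0.299 pp.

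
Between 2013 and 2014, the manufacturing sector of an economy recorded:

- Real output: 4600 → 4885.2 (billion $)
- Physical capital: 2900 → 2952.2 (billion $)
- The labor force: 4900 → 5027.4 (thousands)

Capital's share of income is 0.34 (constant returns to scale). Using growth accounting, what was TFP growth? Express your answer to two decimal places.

3.87%

Real output growth = (4885.2 − 4600) / 4600 = 6.2%.
Physical capital growth = (2952.2 − 2900) / 2900 = 1.8%.
The labor force growth = (5027.4 − 4900) / 4900 = 2.6%.
Labor's share = 1 − 0.34 = 0.66.
Physical capital: 0.34 × 1.8 = 0.612 pp.
The labor force: 0.66 × 2.6 = 1.716 pp.
TFP growth = 6.2 − 2.328 = 3.872%.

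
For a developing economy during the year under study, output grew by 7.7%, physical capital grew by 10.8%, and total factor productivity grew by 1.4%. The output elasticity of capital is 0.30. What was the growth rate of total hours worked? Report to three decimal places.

4.371%

Labor's share = 1 − 0.3 = 0.7.
gY = gA + 0.3×10.8 + 0.7×g.
0.7×g = 7.7 − 1.4 − 3.24 = 3.06.
g = 3.06 / 0.7 = 4.37143%.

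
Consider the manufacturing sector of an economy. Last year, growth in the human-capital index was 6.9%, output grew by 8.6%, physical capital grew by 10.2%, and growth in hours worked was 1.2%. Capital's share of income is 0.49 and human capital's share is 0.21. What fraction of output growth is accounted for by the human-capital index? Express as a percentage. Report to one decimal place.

The human-capital index contributed 0.21 × 6.9 = 1.449 pp.
Share of growth = 1.449 / 8.6 × 100 = 16.849%.

The human-capital index accounted for 16.8% of growth.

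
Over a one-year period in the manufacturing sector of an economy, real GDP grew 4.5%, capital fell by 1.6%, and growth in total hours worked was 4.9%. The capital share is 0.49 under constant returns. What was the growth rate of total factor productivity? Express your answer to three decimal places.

Labor's share = 1 − 0.49 = 0.51.
Capital: 0.49 × (-1.6) = -0.784 pp.
Total hours worked: 0.51 × 4.9 = 2.499 pp.
TFP growth = 4.5 − 1.715 = 2.785%.

2.785%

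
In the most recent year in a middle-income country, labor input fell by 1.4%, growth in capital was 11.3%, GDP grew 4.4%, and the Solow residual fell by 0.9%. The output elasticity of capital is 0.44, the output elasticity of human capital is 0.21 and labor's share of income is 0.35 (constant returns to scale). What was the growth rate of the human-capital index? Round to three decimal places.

The human-capital index grew 3.895%.

Labor's share = 1 − 0.44 − 0.21 = 0.35.
gY = gA + 0.44×11.3 + 0.35×(-1.4) + 0.21×g.
0.21×g = 4.4 + 0.9 − 4.482 = 0.818.
g = 0.818 / 0.21 = 3.89524%.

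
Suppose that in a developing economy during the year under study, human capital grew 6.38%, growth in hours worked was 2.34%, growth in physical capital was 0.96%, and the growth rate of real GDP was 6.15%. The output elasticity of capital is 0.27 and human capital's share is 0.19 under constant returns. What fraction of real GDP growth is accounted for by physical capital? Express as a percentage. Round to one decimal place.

Physical capital accounted for 4.2% of growth.

Physical capital contributed 0.27 × 0.96 = 0.2592 pp.
Share of growth = 0.2592 / 6.15 × 100 = 4.215%.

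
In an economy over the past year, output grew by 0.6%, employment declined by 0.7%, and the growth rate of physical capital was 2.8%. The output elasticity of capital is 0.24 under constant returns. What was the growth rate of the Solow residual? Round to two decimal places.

0.46%

Labor's share = 1 − 0.24 = 0.76.
Physical capital: 0.24 × 2.8 = 0.672 pp.
Employment: 0.76 × (-0.7) = -0.532 pp.
TFP growth = 0.6 − 0.14 = 0.46%.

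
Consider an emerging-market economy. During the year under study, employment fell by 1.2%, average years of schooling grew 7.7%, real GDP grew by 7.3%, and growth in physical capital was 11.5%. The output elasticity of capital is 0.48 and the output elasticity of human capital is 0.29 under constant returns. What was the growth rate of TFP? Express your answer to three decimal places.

Labor's share = 1 − 0.48 − 0.29 = 0.23.
Physical capital: 0.48 × 11.5 = 5.52 pp.
Average years of schooling: 0.29 × 7.7 = 2.233 pp.
Employment: 0.23 × (-1.2) = -0.276 pp.
TFP growth = 7.3 − 7.477 = -0.177%.

-0.177%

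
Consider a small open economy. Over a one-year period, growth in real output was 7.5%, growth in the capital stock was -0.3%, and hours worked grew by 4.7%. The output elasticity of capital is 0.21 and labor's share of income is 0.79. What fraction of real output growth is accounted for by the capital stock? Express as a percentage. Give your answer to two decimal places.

The capital stock accounted for -0.84% of growth.

The capital stock contributed 0.21 × (-0.3) = -0.063 pp.
Share of growth = -0.063 / 7.5 × 100 = -0.84%.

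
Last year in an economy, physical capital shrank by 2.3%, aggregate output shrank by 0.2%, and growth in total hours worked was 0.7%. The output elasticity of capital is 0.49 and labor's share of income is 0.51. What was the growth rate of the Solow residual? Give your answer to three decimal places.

Labor's share = 1 − 0.49 = 0.51.
Physical capital: 0.49 × (-2.3) = -1.127 pp.
Total hours worked: 0.51 × 0.7 = 0.357 pp.
TFP growth = -0.2 + 0.77 = 0.57%.

The Solow residual growth was 0.570%.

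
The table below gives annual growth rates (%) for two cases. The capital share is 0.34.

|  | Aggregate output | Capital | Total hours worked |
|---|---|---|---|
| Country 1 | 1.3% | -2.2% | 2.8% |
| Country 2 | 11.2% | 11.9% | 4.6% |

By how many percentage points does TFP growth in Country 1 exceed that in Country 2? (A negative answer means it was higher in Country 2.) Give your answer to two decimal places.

-3.92 percentage points

Labor's share = 1 − 0.34 = 0.66.
Country 1: TFP = 1.3 + 0.748 − 1.848 = 0.2%.
Country 2: TFP = 11.2 − 4.046 − 3.036 = 4.118%.
Difference = 0.2 − (4.118) = -3.918 pp.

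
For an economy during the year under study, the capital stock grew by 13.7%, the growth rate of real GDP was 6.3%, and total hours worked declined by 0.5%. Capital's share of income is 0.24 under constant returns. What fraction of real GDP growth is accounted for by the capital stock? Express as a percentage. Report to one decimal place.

The capital stock contributed 0.24 × 13.7 = 3.288 pp.
Share of growth = 3.288 / 6.3 × 100 = 52.19%.

52.2%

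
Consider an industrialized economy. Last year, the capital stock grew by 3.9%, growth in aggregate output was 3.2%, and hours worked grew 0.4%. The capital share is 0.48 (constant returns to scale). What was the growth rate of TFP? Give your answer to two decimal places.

1.12%

Labor's share = 1 − 0.48 = 0.52.
The capital stock: 0.48 × 3.9 = 1.872 pp.
Hours worked: 0.52 × 0.4 = 0.208 pp.
TFP growth = 3.2 − 2.08 = 1.12%.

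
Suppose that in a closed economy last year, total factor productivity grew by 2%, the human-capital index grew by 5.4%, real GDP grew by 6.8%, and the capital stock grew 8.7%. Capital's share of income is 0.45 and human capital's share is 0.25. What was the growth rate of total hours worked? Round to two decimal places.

Labor's share = 1 − 0.45 − 0.25 = 0.3.
gY = gA + 0.45×8.7 + 0.25×5.4 + 0.3×g.
0.3×g = 6.8 − 2 − 5.265 = -0.465.
g = -0.465 / 0.3 = -1.55%.

-1.55%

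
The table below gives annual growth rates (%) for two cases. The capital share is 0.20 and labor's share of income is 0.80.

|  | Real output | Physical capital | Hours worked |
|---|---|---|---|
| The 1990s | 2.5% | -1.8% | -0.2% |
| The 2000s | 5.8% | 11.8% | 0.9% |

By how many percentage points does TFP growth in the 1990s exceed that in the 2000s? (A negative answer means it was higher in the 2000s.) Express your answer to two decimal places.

0.30 percentage points

Labor's share = 1 − 0.2 = 0.8.
The 1990s: TFP = 2.5 + 0.36 + 0.16 = 3.02%.
The 2000s: TFP = 5.8 − 2.36 − 0.72 = 2.72%.
Difference = 3.02 − (2.72) = 0.3 pp.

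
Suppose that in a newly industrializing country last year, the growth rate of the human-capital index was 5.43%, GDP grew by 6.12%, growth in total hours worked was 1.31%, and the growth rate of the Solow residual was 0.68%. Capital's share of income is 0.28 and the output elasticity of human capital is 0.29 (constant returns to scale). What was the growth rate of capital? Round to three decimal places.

Labor's share = 1 − 0.28 − 0.29 = 0.43.
gY = gA + 0.29×5.43 + 0.43×1.31 + 0.28×g.
0.28×g = 6.12 − 0.68 − 2.138 = 3.302.
g = 3.302 / 0.28 = 11.79286%.

11.793%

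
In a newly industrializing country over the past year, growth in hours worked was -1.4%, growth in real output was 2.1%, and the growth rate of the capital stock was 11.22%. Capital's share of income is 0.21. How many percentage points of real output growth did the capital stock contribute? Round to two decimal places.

Contribution = share × growth = 0.21 × 11.22 = 2.3562 pp.

2.36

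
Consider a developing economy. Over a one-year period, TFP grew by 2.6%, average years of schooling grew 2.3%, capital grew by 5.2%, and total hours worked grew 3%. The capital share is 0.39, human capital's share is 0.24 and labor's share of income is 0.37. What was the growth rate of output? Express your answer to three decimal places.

Labor's share = 1 − 0.39 − 0.24 = 0.37.
Capital: 0.39 × 5.2 = 2.028 pp.
Average years of schooling: 0.24 × 2.3 = 0.552 pp.
Total hours worked: 0.37 × 3 = 1.11 pp.
Output growth = 2.6 + 3.69 = 6.29%.

Output growth was 6.290%.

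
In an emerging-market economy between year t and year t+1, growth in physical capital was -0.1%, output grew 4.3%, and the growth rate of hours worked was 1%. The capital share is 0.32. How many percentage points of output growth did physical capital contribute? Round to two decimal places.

Contribution = share × growth = 0.32 × (-0.1) = -0.032 pp.

-0.03 pp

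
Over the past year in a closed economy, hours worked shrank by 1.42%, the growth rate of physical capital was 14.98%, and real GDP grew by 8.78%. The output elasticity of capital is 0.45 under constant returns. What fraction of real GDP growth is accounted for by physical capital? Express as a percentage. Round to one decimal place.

Physical capital contributed 0.45 × 14.98 = 6.741 pp.
Share of growth = 6.741 / 8.78 × 100 = 76.777%.

Physical capital accounted for 76.8% of growth.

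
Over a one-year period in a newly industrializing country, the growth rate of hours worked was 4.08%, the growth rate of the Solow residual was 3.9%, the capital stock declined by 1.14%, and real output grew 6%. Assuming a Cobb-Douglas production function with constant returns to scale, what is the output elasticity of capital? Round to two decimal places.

gY = gA + α·gK + (1−α)·gL, so gY − gA − gL = α(gK − gL).
6 − 3.9 − 4.08 = α × (-1.14 − 4.08).
-1.98 = -5.22 α, so α = 0.3793.

α = 0.38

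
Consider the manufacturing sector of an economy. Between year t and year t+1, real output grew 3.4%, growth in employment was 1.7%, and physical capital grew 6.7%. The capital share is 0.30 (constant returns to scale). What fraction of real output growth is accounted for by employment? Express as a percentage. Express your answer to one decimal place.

Employment accounted for 35.0% of growth.

Labor's share = 1 − 0.3 = 0.7.
Employment contributed 0.7 × 1.7 = 1.19 pp.
Share of growth = 1.19 / 3.4 × 100 = 35%.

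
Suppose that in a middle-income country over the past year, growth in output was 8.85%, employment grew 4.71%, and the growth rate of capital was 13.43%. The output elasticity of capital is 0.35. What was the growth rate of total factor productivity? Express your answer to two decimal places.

Labor's share = 1 − 0.35 = 0.65.
Capital: 0.35 × 13.43 = 4.7005 pp.
Employment: 0.65 × 4.71 = 3.0615 pp.
TFP growth = 8.85 − 7.762 = 1.088%.

1.09%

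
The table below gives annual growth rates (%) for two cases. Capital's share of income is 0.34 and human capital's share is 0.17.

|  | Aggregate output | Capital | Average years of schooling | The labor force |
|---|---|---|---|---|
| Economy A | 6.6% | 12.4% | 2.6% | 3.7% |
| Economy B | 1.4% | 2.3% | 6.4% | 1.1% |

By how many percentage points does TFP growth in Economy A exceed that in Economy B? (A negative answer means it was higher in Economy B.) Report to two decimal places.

Labor's share = 1 − 0.34 − 0.17 = 0.49.
Economy A: TFP = 6.6 − 4.216 − 0.442 − 1.813 = 0.129%.
Economy B: TFP = 1.4 − 0.782 − 1.088 − 0.539 = -1.009%.
Difference = 0.129 − (-1.009) = 1.138 pp.

1.14 percentage points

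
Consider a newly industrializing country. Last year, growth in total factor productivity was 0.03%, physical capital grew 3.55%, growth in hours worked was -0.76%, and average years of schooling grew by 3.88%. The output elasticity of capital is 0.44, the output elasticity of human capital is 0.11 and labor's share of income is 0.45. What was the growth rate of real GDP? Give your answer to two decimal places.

1.68%

Labor's share = 1 − 0.44 − 0.11 = 0.45.
Physical capital: 0.44 × 3.55 = 1.562 pp.
Average years of schooling: 0.11 × 3.88 = 0.4268 pp.
Hours worked: 0.45 × (-0.76) = -0.342 pp.
Output growth = 0.03 + 1.6468 = 1.6768%.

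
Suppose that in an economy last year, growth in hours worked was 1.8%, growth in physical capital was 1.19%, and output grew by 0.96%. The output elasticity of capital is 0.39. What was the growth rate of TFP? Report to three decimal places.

-0.602%

Labor's share = 1 − 0.39 = 0.61.
Physical capital: 0.39 × 1.19 = 0.4641 pp.
Hours worked: 0.61 × 1.8 = 1.098 pp.
TFP growth = 0.96 − 1.5621 = -0.6021%.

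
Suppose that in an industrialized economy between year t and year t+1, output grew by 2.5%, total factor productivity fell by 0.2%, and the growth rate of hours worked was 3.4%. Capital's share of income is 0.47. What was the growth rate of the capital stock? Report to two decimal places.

Labor's share = 1 − 0.47 = 0.53.
gY = gA + 0.53×3.4 + 0.47×g.
0.47×g = 2.5 + 0.2 − 1.802 = 0.898.
g = 0.898 / 0.47 = 1.9106%.

The capital stock grew 1.91%.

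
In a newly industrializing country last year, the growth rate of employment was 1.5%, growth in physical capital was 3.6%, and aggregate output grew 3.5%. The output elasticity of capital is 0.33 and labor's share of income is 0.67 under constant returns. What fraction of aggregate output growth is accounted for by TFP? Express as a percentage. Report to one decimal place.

37.3%

Labor's share = 1 − 0.33 = 0.67.
Physical capital: 0.33 × 3.6 = 1.188 pp.
Employment: 0.67 × 1.5 = 1.005 pp.
TFP growth = 3.5 − 2.193 = 1.307%.
TFP share of growth = 1.307 / 3.5 × 100 = 37.343%.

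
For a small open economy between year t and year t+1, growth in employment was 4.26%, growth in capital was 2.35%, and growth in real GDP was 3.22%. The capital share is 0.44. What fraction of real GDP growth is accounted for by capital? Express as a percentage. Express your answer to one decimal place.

Capital accounted for 32.1% of growth.

Capital contributed 0.44 × 2.35 = 1.034 pp.
Share of growth = 1.034 / 3.22 × 100 = 32.112%.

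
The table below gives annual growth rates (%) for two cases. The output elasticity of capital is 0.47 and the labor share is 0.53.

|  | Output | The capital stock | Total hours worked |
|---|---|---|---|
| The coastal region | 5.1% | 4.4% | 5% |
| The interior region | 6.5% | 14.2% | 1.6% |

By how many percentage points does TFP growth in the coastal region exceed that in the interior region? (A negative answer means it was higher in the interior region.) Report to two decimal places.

1.40 percentage points

Labor's share = 1 − 0.47 = 0.53.
The coastal region: TFP = 5.1 − 2.068 − 2.65 = 0.382%.
The interior region: TFP = 6.5 − 6.674 − 0.848 = -1.022%.
Difference = 0.382 − (-1.022) = 1.404 pp.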